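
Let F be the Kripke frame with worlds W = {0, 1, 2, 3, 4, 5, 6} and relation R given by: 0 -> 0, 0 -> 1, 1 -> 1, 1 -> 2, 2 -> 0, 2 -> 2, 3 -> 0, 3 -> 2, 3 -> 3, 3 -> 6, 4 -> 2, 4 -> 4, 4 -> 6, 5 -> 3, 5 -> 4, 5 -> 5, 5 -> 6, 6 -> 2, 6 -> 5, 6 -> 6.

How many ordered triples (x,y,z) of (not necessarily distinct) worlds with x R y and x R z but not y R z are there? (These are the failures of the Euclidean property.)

Enumerating: (0,1,0), (1,2,1), (2,0,2), (3,0,2), (3,0,3), (3,0,6), (3,2,3), (3,2,6), (3,6,0), (3,6,3), (4,2,4), (4,2,6), … and 10 more.
Total: 22.

22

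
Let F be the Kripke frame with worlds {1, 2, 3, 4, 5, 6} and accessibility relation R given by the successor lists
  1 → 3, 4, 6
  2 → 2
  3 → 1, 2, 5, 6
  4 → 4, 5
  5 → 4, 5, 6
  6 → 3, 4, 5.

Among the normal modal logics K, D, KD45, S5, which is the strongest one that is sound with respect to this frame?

D

Serial (axiom D): yes — every world has a successor (e.g. 1 R 3).
Euclidean (axiom 5): no — 1 R 3 and 1 R 4, but not 3 R 4.
Transitive (axiom 4): no — 1 R 3 and 3 R 2, but not 1 R 2.
Reflexive (axiom T): no — 1 is not related to itself.
So F validates K, D; KD45 would additionally require R to be Euclidean and transitive. The strongest is D.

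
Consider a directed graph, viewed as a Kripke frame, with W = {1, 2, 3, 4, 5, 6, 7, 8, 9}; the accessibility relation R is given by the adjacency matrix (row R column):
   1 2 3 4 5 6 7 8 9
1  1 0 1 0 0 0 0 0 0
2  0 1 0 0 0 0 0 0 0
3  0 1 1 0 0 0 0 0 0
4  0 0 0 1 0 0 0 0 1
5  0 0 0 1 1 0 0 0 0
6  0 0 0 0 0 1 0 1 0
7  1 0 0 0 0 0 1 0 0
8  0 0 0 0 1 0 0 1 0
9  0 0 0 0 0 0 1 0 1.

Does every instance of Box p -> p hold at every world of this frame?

Yes

Axiom T corresponds to the accessibility relation being reflexive.
Reflexive: yes — every world is R-related to itself.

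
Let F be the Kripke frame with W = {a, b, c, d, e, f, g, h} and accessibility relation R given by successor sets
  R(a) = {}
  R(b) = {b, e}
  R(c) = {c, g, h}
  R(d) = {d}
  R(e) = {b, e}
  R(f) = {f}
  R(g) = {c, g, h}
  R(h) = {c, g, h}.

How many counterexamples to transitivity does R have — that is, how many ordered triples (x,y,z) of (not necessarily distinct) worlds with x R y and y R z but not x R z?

R is transitive; there are no such tuples.

0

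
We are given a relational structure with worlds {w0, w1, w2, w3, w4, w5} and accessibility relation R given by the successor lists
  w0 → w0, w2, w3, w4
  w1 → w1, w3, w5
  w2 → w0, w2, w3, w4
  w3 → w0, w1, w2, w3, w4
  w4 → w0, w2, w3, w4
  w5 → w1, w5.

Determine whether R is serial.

Serial: yes — every world has a successor (e.g. w0 R w0).

Yes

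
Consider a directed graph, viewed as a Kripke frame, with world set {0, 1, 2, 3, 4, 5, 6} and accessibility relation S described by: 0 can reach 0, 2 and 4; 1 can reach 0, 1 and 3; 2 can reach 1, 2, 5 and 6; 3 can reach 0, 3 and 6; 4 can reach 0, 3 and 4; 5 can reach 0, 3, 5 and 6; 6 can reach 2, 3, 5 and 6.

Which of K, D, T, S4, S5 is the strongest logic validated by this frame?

T

Serial (axiom D): yes — every world has a successor (e.g. 0 S 0).
Reflexive (axiom T): yes — every world is S-related to itself.
Transitive (axiom 4): no — 0 S 2 and 2 S 1, but not 0 S 1.
Euclidean (axiom 5): no — 0 S 2 and 0 S 4, but not 2 S 4.
So F validates K, D, T; S4 would additionally require S to be transitive. The strongest is T.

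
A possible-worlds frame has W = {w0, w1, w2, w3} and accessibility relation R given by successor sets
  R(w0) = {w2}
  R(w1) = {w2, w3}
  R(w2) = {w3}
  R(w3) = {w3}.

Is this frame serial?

Serial: yes — every world has a successor (e.g. w0 R w2).

Yes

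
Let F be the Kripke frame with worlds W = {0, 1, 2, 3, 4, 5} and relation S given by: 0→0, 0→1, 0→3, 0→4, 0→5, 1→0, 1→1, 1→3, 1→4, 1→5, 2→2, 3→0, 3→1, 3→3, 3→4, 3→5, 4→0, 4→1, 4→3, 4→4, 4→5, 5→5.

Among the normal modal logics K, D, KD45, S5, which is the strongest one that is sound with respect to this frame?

D

Serial (axiom D): yes — every world has a successor (e.g. 0 S 0).
Euclidean (axiom 5): no — 0 S 5 and 0 S 1, but not 5 S 1.
Transitive (axiom 4): yes — every two-step S-path is closed by a direct edge.
Reflexive (axiom T): yes — every world is S-related to itself.
So F validates K, D; KD45 would additionally require S to be Euclidean. The strongest is D.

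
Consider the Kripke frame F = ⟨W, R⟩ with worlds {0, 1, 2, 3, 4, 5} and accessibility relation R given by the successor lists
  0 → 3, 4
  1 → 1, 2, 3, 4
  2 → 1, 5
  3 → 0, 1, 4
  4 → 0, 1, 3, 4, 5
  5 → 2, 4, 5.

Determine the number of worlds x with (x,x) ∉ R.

Enumerating: 0, 2, 3.

3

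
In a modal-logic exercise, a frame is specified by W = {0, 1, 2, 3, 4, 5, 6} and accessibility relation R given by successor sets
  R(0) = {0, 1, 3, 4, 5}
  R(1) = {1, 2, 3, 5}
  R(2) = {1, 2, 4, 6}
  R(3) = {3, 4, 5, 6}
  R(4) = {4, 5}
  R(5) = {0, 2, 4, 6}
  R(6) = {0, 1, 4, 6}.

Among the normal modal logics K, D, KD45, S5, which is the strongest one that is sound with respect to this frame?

Serial (axiom D): yes — every world has a successor (e.g. 0 R 0).
Euclidean (axiom 5): no — 0 R 1 and 0 R 4, but not 1 R 4.
Transitive (axiom 4): no — 0 R 1 and 1 R 2, but not 0 R 2.
Reflexive (axiom T): no — 5 is not related to itself.
So F validates K, D; KD45 would additionally require R to be Euclidean and transitive. The strongest is D.

D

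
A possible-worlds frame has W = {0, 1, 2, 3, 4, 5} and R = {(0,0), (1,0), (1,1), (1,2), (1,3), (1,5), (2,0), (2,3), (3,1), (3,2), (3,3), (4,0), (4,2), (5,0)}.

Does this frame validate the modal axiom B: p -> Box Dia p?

No

By correspondence theory, B is valid on a frame iff R is symmetric.
Symmetric: no — 1 R 0 but not 0 R 1.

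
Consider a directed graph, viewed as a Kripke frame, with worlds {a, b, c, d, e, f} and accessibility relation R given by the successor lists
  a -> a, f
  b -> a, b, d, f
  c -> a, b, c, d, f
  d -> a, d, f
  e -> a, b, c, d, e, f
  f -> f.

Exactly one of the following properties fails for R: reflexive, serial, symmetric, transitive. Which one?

symmetric

Reflexive: yes — every world is R-related to itself.
Serial: yes — every world has a successor (e.g. a R a).
Symmetric: no — a R f but not f R a.
Transitive: yes — every two-step R-path is closed by a direct edge.
Only symmetric fails.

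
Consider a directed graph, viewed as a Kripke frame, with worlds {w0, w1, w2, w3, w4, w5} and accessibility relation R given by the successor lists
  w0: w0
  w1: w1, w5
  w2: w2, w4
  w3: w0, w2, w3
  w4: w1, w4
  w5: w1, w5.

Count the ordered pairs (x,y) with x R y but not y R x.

Enumerating: (w2,w4), (w3,w0), (w3,w2), (w4,w1).

4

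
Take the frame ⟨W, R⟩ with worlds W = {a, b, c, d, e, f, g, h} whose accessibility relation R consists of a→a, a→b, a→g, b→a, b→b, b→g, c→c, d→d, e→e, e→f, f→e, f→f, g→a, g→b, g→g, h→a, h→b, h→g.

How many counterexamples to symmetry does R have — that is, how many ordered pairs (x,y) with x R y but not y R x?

Enumerating: (h,a), (h,b), (h,g).

3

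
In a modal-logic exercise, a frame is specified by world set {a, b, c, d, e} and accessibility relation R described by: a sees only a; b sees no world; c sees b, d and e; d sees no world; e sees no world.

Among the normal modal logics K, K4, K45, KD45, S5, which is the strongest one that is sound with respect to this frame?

K4

Transitive (axiom 4): yes — every two-step R-path is closed by a direct edge.
Euclidean (axiom 5): no — c R b and c R d, but not b R d.
Serial (axiom D): no — b has no R-successor.
Reflexive (axiom T): no — b is not related to itself.
So F validates K, K4; K45 would additionally require R to be Euclidean. The strongest is K4.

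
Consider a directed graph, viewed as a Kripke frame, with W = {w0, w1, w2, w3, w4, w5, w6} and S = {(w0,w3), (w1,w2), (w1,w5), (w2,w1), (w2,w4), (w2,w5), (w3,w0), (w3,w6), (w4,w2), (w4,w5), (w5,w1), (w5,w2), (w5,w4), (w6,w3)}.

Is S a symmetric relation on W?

Yes

Symmetric: yes — every pair in S has its reverse in S.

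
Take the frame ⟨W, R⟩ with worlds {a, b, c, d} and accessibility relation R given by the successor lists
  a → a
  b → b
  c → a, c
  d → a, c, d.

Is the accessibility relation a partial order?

Reflexive: yes — every world is R-related to itself.
Transitive: yes — every two-step R-path is closed by a direct edge.
Antisymmetric: yes — no distinct pair is related both ways.
So R is a partial order.

Yes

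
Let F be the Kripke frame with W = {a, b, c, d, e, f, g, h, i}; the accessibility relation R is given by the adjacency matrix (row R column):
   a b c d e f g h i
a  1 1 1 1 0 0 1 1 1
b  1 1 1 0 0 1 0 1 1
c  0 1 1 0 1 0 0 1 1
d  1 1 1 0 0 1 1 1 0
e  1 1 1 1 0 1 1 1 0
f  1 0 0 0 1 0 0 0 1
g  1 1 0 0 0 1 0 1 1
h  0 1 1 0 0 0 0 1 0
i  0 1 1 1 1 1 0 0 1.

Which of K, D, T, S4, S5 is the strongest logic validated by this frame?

Serial (axiom D): yes — every world has a successor (e.g. a R a).
Reflexive (axiom T): no — d is not related to itself.
Transitive (axiom 4): no — a R b and b R f, but not a R f.
Euclidean (axiom 5): no — a R b and a R d, but not b R d.
So F validates K, D; T would additionally require R to be reflexive. The strongest is D.

D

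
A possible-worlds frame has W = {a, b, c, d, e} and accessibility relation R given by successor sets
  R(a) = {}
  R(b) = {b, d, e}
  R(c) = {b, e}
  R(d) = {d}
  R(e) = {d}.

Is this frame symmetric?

Symmetric: no — b R d but not d R b.

No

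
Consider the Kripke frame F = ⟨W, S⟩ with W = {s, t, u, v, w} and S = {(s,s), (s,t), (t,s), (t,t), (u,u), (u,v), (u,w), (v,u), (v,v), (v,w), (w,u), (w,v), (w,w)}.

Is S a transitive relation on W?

Transitive: yes — every two-step S-path is closed by a direct edge.

Yes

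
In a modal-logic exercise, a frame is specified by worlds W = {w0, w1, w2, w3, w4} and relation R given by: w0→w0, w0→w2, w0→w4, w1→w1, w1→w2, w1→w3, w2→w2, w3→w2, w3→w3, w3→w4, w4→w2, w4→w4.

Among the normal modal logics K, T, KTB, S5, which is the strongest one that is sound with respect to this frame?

Reflexive (axiom T): yes — every world is R-related to itself.
Symmetric (axiom B): no — w0 R w2 but not w2 R w0.
Euclidean (axiom 5): no — w0 R w2 and w0 R w4, but not w2 R w4.
So F validates K, T; KTB would additionally require R to be symmetric. The strongest is T.

T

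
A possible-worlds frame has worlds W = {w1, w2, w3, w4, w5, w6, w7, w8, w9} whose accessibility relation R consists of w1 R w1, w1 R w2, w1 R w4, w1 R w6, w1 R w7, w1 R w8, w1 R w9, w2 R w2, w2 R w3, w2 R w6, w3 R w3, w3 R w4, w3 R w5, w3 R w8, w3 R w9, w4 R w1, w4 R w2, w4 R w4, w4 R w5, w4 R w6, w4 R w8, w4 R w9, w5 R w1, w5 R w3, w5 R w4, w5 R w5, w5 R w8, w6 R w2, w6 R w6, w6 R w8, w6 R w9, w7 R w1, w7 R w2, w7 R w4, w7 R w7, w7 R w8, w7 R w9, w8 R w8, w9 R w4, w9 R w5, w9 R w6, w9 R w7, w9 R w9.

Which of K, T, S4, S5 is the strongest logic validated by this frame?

Reflexive (axiom T): yes — every world is R-related to itself.
Transitive (axiom 4): no — w1 R w2 and w2 R w3, but not w1 R w3.
Euclidean (axiom 5): no — w1 R w2 and w1 R w4, but not w2 R w4.
So F validates K, T; S4 would additionally require R to be transitive. The strongest is T.

T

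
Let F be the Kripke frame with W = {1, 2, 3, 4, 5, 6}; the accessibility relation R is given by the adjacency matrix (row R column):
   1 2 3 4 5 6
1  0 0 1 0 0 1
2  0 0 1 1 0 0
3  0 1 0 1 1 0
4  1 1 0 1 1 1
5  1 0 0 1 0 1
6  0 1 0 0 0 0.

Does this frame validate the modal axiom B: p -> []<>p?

By correspondence theory, B is valid on a frame iff R is symmetric.
Symmetric: no — 1 R 3 but not 3 R 1.

No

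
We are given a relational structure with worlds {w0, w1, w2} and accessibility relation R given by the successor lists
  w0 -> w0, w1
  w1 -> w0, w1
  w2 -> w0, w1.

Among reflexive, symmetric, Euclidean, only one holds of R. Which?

Euclidean

Reflexive: no — w2 is not related to itself.
Symmetric: no — w2 R w0 but not w0 R w2.
Euclidean: yes — any two successors of a common world are R-related.
Only Euclidean holds.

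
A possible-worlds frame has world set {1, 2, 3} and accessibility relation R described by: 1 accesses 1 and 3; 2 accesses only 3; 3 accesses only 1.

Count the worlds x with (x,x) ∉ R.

Enumerating: 2, 3.

2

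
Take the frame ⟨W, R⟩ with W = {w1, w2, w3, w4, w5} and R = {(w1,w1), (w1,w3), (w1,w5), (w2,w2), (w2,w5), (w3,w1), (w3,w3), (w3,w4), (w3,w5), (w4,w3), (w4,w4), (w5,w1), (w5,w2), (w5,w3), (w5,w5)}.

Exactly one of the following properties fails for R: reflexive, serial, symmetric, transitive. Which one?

Reflexive: yes — every world is R-related to itself.
Serial: yes — every world has a successor (e.g. w1 R w1).
Symmetric: yes — every pair in R has its reverse in R.
Transitive: no — w1 R w3 and w3 R w4, but not w1 R w4.
Only transitive fails.

transitive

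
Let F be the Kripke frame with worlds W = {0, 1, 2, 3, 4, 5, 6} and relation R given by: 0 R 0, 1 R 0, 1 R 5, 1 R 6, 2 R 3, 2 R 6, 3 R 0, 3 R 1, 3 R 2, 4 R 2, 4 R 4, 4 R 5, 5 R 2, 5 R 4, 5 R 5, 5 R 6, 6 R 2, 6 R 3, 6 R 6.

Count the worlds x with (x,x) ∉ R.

3

Enumerating: 1, 2, 3.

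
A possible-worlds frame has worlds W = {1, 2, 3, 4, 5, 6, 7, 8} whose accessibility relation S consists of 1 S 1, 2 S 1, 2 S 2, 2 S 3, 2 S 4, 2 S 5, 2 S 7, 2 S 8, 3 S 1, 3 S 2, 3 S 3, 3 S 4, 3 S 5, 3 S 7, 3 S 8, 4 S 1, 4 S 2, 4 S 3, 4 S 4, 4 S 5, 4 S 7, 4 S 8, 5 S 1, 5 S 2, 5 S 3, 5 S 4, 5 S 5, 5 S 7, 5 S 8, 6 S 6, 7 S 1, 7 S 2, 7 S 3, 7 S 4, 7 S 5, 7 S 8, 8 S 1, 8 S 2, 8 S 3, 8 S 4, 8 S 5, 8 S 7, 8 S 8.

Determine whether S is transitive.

Transitive: no — 7 S 2 and 2 S 7, but not 7 S 7.

No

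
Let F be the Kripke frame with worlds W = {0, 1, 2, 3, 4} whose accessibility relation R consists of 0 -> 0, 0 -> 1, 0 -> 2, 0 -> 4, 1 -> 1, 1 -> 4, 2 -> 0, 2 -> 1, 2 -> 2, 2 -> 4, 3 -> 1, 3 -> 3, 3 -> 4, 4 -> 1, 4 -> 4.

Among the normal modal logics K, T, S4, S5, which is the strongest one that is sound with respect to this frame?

Reflexive (axiom T): yes — every world is R-related to itself.
Transitive (axiom 4): yes — every two-step R-path is closed by a direct edge.
Euclidean (axiom 5): no — 0 R 1 and 0 R 2, but not 1 R 2.
So F validates K, T, S4; S5 would additionally require R to be Euclidean. The strongest is S4.

S4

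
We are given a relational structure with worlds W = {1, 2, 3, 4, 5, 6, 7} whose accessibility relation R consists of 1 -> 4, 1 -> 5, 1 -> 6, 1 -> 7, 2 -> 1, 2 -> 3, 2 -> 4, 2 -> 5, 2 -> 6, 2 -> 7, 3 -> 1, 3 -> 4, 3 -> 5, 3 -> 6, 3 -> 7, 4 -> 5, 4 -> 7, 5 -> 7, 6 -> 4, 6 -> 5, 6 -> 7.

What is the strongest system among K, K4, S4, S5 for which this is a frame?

K4

Transitive (axiom 4): yes — every two-step R-path is closed by a direct edge.
Reflexive (axiom T): no — 1 is not related to itself.
Euclidean (axiom 5): no — 1 R 4 and 1 R 6, but not 4 R 6.
So F validates K, K4; S4 would additionally require R to be reflexive. The strongest is K4.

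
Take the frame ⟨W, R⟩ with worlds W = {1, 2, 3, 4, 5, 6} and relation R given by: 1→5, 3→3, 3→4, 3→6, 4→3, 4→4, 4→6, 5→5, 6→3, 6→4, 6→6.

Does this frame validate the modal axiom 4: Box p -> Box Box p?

Yes

By correspondence theory, 4 is valid on a frame iff R is transitive.
Transitive: yes — every two-step R-path is closed by a direct edge.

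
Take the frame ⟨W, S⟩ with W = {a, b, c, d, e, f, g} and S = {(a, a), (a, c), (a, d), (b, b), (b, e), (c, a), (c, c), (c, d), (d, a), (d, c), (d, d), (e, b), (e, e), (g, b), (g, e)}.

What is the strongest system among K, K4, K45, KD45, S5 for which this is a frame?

K45

Transitive (axiom 4): yes — every two-step S-path is closed by a direct edge.
Euclidean (axiom 5): yes — any two successors of a common world are S-related.
Serial (axiom D): no — f has no S-successor.
Reflexive (axiom T): no — f is not related to itself.
So F validates K, K4, K45; KD45 would additionally require S to be serial. The strongest is K45.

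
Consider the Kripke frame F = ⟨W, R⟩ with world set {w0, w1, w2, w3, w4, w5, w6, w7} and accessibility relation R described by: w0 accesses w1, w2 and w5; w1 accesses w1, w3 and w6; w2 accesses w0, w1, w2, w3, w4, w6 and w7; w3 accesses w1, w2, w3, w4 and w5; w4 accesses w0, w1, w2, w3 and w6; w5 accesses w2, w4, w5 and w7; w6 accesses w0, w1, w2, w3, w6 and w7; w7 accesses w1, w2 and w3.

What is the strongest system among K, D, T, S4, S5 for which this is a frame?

D

Serial (axiom D): yes — every world has a successor (e.g. w0 R w1).
Reflexive (axiom T): no — w0 is not related to itself.
Transitive (axiom 4): no — w0 R w1 and w1 R w3, but not w0 R w3.
Euclidean (axiom 5): no — w0 R w1 and w0 R w2, but not w1 R w2.
So F validates K, D; T would additionally require R to be reflexive. The strongest is D.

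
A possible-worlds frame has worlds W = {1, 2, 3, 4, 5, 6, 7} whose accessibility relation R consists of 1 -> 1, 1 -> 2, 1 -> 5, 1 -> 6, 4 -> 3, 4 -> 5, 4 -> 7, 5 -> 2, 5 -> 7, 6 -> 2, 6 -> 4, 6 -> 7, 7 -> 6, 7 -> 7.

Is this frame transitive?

Transitive: no — 1 R 5 and 5 R 7, but not 1 R 7.

No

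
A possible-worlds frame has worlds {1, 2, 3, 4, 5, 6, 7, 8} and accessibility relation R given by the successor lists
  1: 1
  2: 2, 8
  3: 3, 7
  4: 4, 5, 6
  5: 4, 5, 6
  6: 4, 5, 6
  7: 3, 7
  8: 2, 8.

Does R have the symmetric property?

Yes

Symmetric: yes — every pair in R has its reverse in R.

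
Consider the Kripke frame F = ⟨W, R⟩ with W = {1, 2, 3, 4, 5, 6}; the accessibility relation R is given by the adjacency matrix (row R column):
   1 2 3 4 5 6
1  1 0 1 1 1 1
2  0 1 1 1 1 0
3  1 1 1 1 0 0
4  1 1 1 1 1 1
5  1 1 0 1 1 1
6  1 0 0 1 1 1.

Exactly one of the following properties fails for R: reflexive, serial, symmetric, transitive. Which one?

Reflexive: yes — every world is R-related to itself.
Serial: yes — every world has a successor (e.g. 1 R 1).
Symmetric: yes — every pair in R has its reverse in R.
Transitive: no — 1 R 3 and 3 R 2, but not 1 R 2.
Only transitive fails.

transitive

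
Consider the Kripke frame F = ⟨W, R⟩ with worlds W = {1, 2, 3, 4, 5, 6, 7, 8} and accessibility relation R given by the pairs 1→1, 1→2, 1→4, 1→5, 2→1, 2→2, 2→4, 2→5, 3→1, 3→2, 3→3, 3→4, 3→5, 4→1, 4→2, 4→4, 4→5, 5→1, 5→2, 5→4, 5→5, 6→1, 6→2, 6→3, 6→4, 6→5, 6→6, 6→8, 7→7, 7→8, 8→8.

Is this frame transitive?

Yes

Transitive: yes — every two-step R-path is closed by a direct edge.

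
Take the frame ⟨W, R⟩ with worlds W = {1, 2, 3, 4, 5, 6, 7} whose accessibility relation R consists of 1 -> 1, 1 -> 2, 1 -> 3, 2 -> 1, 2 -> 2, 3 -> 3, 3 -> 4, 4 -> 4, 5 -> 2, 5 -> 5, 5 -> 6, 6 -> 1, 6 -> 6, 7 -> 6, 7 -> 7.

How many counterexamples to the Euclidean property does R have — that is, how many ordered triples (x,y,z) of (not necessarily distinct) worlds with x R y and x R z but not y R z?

Enumerating: (1,2,3), (1,3,1), (1,3,2), (3,4,3), (5,2,5), (5,2,6), (5,6,2), (5,6,5), (6,1,6), (7,6,7).

10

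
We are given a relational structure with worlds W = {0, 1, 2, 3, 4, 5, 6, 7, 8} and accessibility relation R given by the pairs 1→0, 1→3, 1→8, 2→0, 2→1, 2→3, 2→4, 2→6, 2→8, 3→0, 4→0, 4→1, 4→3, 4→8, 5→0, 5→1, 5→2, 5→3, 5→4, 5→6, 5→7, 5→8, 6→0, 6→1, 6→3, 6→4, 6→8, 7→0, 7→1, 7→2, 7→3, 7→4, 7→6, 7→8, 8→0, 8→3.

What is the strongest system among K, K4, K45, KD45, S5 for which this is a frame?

Transitive (axiom 4): yes — every two-step R-path is closed by a direct edge.
Euclidean (axiom 5): no — 1 R 0 and 1 R 3, but not 0 R 3.
Serial (axiom D): no — 0 has no R-successor.
Reflexive (axiom T): no — 0 is not related to itself.
So F validates K, K4; K45 would additionally require R to be Euclidean. The strongest is K4.

K4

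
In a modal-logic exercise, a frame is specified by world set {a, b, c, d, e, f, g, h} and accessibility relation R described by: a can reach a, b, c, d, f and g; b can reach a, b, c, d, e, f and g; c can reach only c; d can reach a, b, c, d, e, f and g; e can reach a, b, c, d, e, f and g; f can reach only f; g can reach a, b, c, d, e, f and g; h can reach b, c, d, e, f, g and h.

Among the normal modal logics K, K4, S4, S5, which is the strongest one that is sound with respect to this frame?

K

Transitive (axiom 4): no — a R b and b R e, but not a R e.
Reflexive (axiom T): yes — every world is R-related to itself.
Euclidean (axiom 5): no — a R c and a R b, but not c R b.
So F validates K; K4 would additionally require R to be transitive. The strongest is K.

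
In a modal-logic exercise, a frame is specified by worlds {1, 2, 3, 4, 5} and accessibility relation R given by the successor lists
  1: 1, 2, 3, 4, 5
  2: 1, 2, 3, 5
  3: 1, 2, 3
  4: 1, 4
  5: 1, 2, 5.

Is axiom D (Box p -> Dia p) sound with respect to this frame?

Axiom D corresponds to the accessibility relation being serial.
Serial: yes — every world has a successor (e.g. 1 R 1).

Yes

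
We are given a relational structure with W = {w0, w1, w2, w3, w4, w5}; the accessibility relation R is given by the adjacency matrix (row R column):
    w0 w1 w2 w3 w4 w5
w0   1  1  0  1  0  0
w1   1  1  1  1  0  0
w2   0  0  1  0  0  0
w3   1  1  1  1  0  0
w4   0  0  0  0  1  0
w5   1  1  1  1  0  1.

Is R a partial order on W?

Reflexive: yes — every world is R-related to itself.
Transitive: no — w0 R w1 and w1 R w2, but not w0 R w2.
Antisymmetric: no — w0 R w1 and w1 R w0 with w0 ≠ w1.
So R is not a partial order.

No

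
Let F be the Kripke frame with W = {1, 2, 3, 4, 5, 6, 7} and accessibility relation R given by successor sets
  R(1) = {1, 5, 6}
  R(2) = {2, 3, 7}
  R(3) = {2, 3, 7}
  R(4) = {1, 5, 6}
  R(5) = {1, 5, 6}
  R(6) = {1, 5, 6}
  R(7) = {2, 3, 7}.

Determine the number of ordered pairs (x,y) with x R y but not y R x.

3

Enumerating: (4,1), (4,5), (4,6).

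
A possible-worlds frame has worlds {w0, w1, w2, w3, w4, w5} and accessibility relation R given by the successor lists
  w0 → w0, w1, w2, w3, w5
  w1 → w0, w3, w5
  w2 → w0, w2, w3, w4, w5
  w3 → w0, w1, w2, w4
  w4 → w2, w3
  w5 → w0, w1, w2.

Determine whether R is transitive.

Transitive: no — w0 R w2 and w2 R w4, but not w0 R w4.

No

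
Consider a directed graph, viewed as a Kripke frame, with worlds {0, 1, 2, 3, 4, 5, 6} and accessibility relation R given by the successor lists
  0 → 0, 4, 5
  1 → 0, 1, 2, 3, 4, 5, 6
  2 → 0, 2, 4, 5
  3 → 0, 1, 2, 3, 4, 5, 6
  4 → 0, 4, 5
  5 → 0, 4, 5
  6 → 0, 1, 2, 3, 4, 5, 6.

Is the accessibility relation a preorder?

Reflexive: yes — every world is R-related to itself.
Transitive: yes — every two-step R-path is closed by a direct edge.
So R is a preorder.

Yes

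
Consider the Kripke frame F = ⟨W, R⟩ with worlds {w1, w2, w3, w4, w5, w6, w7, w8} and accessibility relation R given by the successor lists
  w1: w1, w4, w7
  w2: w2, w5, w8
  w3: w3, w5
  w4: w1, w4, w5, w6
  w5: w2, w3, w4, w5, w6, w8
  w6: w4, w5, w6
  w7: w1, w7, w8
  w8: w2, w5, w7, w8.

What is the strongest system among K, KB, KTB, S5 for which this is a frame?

Symmetric (axiom B): yes — every pair in R has its reverse in R.
Reflexive (axiom T): yes — every world is R-related to itself.
Euclidean (axiom 5): no — w1 R w4 and w1 R w7, but not w4 R w7.
So F validates K, KB, KTB; S5 would additionally require R to be Euclidean. The strongest is KTB.

KTB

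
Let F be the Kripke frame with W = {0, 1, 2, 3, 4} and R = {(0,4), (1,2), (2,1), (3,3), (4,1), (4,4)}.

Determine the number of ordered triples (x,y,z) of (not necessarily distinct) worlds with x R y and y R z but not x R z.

Enumerating: (0,4,1), (1,2,1), (2,1,2), (4,1,2).

4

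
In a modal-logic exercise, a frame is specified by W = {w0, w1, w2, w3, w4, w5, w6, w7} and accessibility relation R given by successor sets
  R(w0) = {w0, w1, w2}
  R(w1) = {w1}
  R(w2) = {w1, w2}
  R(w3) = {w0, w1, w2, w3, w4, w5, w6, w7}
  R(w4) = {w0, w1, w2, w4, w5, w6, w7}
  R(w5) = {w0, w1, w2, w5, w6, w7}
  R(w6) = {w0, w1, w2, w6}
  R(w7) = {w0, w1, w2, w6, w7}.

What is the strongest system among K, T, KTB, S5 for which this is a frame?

T

Reflexive (axiom T): yes — every world is R-related to itself.
Symmetric (axiom B): no — w0 R w1 but not w1 R w0.
Euclidean (axiom 5): no — w0 R w1 and w0 R w2, but not w1 R w2.
So F validates K, T; KTB would additionally require R to be symmetric. The strongest is T.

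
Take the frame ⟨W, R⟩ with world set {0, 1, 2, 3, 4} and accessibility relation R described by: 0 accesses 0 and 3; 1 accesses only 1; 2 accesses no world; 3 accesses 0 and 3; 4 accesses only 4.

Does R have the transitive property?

Yes

Transitive: yes — every two-step R-path is closed by a direct edge.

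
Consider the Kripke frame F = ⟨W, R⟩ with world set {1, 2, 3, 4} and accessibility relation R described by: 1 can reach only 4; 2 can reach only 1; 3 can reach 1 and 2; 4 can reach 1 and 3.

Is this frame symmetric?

No

Symmetric: no — 2 R 1 but not 1 R 2.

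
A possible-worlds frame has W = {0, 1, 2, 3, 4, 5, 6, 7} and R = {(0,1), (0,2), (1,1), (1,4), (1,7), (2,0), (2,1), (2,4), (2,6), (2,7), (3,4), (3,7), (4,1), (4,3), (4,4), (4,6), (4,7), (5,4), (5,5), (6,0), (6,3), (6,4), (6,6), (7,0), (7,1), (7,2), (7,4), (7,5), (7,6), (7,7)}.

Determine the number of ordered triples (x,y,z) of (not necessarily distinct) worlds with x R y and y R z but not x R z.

Enumerating: (0,1,4), (0,1,7), (0,2,0), (0,2,4), (0,2,6), (0,2,7), (1,4,3), (1,4,6), (1,7,0), (1,7,2), (1,7,5), (1,7,6), … and 28 more.
Total: 40.

40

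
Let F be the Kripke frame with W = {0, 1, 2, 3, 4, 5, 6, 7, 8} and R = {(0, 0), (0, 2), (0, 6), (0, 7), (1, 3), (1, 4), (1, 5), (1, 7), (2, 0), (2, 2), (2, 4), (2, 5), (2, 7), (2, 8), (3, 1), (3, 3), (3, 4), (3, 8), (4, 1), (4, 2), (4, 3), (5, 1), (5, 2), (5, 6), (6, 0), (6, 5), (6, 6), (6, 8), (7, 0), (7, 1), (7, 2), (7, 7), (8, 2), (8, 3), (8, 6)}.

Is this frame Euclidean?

Euclidean: no — 0 R 2 and 0 R 6, but not 2 R 6.

No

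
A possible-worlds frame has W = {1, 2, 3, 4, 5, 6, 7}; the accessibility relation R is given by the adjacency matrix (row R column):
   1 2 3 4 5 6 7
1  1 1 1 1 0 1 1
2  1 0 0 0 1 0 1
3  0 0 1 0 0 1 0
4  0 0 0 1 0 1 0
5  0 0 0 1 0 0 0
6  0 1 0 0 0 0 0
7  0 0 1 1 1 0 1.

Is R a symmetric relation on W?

Symmetric: no — 1 R 3 but not 3 R 1.

No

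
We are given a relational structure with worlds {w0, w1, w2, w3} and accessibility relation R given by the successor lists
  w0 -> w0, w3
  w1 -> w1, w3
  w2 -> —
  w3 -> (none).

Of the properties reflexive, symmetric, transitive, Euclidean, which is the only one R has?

Reflexive: no — w2 is not related to itself.
Symmetric: no — w0 R w3 but not w3 R w0.
Transitive: yes — every two-step R-path is closed by a direct edge.
Euclidean: no — w0 R w3 and w0 R w0, but not w3 R w0.
Only transitive holds.

transitive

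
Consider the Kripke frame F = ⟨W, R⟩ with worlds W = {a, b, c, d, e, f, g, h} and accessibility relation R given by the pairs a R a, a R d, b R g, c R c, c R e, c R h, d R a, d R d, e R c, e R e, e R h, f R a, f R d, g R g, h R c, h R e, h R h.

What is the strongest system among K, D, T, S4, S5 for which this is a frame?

D

Serial (axiom D): yes — every world has a successor (e.g. a R a).
Reflexive (axiom T): no — b is not related to itself.
Transitive (axiom 4): yes — every two-step R-path is closed by a direct edge.
Euclidean (axiom 5): yes — any two successors of a common world are R-related.
So F validates K, D; T would additionally require R to be reflexive. The strongest is D.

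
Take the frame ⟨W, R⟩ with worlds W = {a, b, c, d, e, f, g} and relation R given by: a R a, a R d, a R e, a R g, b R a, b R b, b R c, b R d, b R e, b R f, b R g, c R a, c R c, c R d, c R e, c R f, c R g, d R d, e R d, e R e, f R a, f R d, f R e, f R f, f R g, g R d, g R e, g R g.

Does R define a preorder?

Reflexive: yes — every world is R-related to itself.
Transitive: yes — every two-step R-path is closed by a direct edge.
So R is a preorder.

Yes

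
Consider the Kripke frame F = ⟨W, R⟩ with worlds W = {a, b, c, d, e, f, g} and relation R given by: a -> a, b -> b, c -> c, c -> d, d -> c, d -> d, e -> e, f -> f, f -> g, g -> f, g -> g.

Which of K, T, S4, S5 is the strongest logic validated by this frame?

Reflexive (axiom T): yes — every world is R-related to itself.
Transitive (axiom 4): yes — every two-step R-path is closed by a direct edge.
Euclidean (axiom 5): yes — any two successors of a common world are R-related.
So F validates K, T, S4, S5. The strongest is S5.

S5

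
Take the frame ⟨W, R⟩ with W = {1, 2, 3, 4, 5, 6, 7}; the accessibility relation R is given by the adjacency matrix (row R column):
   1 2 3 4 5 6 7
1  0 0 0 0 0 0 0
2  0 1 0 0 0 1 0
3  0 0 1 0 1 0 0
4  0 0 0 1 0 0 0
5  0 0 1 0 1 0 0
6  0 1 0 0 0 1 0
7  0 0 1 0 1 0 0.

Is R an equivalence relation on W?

Reflexive: no — 1 is not related to itself.
Symmetric: no — 7 R 3 but not 3 R 7.
Transitive: yes — every two-step R-path is closed by a direct edge.
So R is not an equivalence relation.

No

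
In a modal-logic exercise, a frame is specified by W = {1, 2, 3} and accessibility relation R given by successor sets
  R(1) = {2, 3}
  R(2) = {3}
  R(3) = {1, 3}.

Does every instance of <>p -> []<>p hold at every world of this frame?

No

By correspondence theory, 5 is valid on a frame iff R is Euclidean.
Euclidean: no — 1 R 3 and 1 R 2, but not 3 R 2.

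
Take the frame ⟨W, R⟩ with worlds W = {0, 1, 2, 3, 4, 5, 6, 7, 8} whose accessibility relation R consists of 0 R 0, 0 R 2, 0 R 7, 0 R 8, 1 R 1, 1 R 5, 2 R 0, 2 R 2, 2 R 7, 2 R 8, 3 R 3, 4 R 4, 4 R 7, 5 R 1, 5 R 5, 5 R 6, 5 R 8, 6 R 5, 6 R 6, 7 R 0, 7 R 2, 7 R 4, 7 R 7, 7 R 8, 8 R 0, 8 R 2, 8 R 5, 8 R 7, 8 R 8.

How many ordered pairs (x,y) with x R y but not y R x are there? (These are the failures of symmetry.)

0

R is symmetric; there are no such tuples.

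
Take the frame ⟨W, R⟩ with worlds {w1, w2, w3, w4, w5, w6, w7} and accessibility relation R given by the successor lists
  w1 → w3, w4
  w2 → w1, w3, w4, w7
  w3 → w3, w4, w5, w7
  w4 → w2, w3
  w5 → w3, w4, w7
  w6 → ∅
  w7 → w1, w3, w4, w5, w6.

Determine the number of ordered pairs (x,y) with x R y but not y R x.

9

Enumerating: (w1,w3), (w1,w4), (w2,w1), (w2,w3), (w2,w7), (w5,w4), (w7,w1), (w7,w4), (w7,w6).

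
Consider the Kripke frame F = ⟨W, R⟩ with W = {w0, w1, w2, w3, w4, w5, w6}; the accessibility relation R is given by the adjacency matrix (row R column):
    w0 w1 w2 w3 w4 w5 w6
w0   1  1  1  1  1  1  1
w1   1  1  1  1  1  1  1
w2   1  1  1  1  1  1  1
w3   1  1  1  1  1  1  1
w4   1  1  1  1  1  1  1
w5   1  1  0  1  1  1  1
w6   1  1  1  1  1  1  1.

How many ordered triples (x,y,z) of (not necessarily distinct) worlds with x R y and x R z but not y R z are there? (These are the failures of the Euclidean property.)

Enumerating: (w0,w5,w2), (w1,w5,w2), (w2,w5,w2), (w3,w5,w2), (w4,w5,w2), (w6,w5,w2).

6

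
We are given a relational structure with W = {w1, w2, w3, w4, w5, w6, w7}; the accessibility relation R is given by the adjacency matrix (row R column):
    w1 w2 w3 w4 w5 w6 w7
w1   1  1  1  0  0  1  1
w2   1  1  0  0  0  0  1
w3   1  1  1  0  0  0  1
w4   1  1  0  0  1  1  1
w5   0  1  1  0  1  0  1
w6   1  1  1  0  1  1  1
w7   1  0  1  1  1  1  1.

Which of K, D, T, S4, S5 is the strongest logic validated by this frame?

D

Serial (axiom D): yes — every world has a successor (e.g. w1 R w1).
Reflexive (axiom T): no — w4 is not related to itself.
Transitive (axiom 4): no — w1 R w6 and w6 R w5, but not w1 R w5.
Euclidean (axiom 5): no — w1 R w2 and w1 R w3, but not w2 R w3.
So F validates K, D; T would additionally require R to be reflexive. The strongest is D.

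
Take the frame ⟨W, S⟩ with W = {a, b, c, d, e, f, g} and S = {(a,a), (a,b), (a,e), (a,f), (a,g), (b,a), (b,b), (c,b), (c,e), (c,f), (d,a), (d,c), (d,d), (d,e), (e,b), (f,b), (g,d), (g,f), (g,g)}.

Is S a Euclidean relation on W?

No

Euclidean: no — a S b and a S e, but not b S e.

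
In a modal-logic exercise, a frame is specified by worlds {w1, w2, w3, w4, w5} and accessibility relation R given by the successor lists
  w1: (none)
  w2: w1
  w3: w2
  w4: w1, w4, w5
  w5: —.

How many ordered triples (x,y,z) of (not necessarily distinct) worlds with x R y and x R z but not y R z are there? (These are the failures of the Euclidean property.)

Enumerating: (w2,w1,w1), (w3,w2,w2), (w4,w1,w1), (w4,w1,w4), (w4,w1,w5), (w4,w5,w1), (w4,w5,w4), (w4,w5,w5).

8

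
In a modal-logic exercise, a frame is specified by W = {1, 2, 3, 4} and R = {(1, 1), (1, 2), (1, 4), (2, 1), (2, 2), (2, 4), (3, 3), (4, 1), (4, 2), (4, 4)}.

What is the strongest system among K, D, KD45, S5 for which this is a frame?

S5

Serial (axiom D): yes — every world has a successor (e.g. 1 R 1).
Euclidean (axiom 5): yes — any two successors of a common world are R-related.
Transitive (axiom 4): yes — every two-step R-path is closed by a direct edge.
Reflexive (axiom T): yes — every world is R-related to itself.
So F validates K, D, KD45, S5. The strongest is S5.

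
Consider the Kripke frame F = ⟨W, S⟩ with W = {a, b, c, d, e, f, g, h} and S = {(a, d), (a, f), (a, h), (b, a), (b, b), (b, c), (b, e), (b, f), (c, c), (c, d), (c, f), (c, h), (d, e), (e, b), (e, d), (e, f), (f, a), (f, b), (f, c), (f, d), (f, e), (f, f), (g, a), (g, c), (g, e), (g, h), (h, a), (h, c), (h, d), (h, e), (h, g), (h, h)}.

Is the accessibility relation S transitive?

Transitive: no — a S d and d S e, but not a S e.

No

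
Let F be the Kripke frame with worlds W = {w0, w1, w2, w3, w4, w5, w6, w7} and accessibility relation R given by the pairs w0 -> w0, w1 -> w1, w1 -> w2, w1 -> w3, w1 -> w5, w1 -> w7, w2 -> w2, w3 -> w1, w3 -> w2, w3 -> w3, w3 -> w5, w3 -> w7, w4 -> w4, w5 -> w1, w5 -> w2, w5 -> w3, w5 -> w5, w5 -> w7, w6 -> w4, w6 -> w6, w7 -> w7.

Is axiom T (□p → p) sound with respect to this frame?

Yes

Axiom T corresponds to the accessibility relation being reflexive.
Reflexive: yes — every world is R-related to itself.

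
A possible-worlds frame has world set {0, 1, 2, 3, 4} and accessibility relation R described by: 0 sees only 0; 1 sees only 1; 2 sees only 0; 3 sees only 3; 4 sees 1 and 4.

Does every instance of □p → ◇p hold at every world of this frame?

Yes

The schema D characterises exactly the serial frames.
Serial: yes — every world has a successor (e.g. 0 R 0).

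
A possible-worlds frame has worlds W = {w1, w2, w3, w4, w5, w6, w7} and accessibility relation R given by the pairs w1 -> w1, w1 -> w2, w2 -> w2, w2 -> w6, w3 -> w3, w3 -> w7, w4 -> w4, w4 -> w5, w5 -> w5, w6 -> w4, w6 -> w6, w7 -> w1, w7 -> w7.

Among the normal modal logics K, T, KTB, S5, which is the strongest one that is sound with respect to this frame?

Reflexive (axiom T): yes — every world is R-related to itself.
Symmetric (axiom B): no — w1 R w2 but not w2 R w1.
Euclidean (axiom 5): no — w1 R w2 and w1 R w1, but not w2 R w1.
So F validates K, T; KTB would additionally require R to be symmetric. The strongest is T.

T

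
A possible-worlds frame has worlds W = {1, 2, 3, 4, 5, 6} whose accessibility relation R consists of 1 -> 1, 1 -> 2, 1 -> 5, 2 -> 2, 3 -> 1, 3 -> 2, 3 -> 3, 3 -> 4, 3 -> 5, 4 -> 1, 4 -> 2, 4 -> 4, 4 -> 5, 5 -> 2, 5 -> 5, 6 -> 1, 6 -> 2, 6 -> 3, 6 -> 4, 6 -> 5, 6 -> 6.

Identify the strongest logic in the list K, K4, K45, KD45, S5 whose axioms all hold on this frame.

Transitive (axiom 4): yes — every two-step R-path is closed by a direct edge.
Euclidean (axiom 5): no — 1 R 2 and 1 R 5, but not 2 R 5.
Serial (axiom D): yes — every world has a successor (e.g. 1 R 1).
Reflexive (axiom T): yes — every world is R-related to itself.
So F validates K, K4; K45 would additionally require R to be Euclidean. The strongest is K4.

K4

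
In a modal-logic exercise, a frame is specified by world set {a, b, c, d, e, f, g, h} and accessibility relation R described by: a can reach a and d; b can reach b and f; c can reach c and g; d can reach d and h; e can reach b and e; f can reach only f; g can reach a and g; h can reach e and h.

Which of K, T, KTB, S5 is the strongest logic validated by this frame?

Reflexive (axiom T): yes — every world is R-related to itself.
Symmetric (axiom B): no — a R d but not d R a.
Euclidean (axiom 5): no — a R d and a R a, but not d R a.
So F validates K, T; KTB would additionally require R to be symmetric. The strongest is T.

T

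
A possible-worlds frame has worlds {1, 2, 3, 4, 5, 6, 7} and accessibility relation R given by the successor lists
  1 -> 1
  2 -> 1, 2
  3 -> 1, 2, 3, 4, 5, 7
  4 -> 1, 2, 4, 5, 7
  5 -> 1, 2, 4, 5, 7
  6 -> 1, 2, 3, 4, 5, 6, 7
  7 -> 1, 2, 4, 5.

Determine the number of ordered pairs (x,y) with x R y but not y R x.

18

Enumerating: (2,1), (3,1), (3,2), (3,4), (3,5), (3,7), (4,1), (4,2), (5,1), (5,2), (6,1), (6,2), (6,3), (6,4), (6,5), (6,7), (7,1), (7,2).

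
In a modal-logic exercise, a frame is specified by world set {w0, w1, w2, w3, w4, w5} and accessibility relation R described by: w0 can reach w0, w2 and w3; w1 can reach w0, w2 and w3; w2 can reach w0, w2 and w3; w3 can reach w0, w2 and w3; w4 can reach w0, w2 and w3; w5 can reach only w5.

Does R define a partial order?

No

Reflexive: no — w1 is not related to itself.
Transitive: yes — every two-step R-path is closed by a direct edge.
Antisymmetric: no — w0 R w2 and w2 R w0 with w0 ≠ w2.
So R is not a partial order.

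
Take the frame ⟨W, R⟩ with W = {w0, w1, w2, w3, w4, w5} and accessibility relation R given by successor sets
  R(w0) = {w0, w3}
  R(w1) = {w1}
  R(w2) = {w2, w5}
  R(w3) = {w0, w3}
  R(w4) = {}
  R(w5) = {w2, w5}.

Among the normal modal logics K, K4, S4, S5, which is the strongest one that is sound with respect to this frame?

Transitive (axiom 4): yes — every two-step R-path is closed by a direct edge.
Reflexive (axiom T): no — w4 is not related to itself.
Euclidean (axiom 5): yes — any two successors of a common world are R-related.
So F validates K, K4; S4 would additionally require R to be reflexive. The strongest is K4.

K4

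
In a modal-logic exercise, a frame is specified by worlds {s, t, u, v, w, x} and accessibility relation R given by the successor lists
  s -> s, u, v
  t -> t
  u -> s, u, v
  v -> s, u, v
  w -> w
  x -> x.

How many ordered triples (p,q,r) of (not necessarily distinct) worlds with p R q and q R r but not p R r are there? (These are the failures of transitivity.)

R is transitive; there are no such tuples.

0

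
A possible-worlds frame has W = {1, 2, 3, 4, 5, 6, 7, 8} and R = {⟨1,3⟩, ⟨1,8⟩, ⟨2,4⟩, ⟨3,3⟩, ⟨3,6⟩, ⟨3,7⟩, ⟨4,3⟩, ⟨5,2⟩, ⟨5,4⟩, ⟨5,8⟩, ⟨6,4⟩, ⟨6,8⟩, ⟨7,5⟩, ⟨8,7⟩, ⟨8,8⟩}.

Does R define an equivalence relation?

Reflexive: no — 1 is not related to itself.
Symmetric: no — 1 R 3 but not 3 R 1.
Transitive: no — 1 R 3 and 3 R 6, but not 1 R 6.
So R is not an equivalence relation.

No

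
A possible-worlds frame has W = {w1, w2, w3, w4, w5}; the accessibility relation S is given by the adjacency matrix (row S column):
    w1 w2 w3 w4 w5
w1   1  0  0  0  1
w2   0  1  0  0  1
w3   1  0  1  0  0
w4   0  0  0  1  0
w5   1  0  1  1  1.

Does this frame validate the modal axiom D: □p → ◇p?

Yes

By correspondence theory, D is valid on a frame iff S is serial.
Serial: yes — every world has a successor (e.g. w1 S w1).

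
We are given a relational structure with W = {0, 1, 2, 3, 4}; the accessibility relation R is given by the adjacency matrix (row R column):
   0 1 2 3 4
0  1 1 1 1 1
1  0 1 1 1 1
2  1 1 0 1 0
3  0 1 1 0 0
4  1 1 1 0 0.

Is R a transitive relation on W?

No

Transitive: no — 1 R 2 and 2 R 0, but not 1 R 0.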